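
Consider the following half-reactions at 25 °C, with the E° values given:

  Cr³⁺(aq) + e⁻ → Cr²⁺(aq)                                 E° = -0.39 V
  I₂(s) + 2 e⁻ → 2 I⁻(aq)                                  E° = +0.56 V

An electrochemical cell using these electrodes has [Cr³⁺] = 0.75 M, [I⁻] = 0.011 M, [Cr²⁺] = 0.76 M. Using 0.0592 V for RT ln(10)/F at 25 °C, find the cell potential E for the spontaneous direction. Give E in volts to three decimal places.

+1.066 V

I₂/I⁻ is the cathode (higher E°), Cr³⁺/Cr²⁺ the anode: E°cell = +0.56 − (-0.39) = +0.95 V, n = 2.
Overall: I₂(s) + 2 Cr²⁺(aq) → 2 I⁻(aq) + 2 Cr³⁺(aq)
Q = [I⁻]^2·[Cr³⁺]^2 / ([Cr²⁺]^2); log Q = -3.929.
E = E° − (0.0592/n) log Q = +0.95 − (0.0592/2)(-3.929) = +1.066 V.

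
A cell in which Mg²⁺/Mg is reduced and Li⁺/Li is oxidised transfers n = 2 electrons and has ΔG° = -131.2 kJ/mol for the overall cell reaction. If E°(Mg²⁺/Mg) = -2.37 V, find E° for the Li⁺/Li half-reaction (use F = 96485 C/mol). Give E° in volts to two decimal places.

E°cell = −ΔG°/(nF) = −(-131.2×10³)/((2)(96485)) = +0.680 V.
Since Mg²⁺/Mg is the cathode and Li⁺/Li the anode, E°cell = E°(Mg²⁺/Mg) − E°(Li⁺/Li).
So E°(Li⁺/Li) = E°(Mg²⁺/Mg) − E°cell = (-2.37) − (+0.680) = -3.05 V.

-3.05 V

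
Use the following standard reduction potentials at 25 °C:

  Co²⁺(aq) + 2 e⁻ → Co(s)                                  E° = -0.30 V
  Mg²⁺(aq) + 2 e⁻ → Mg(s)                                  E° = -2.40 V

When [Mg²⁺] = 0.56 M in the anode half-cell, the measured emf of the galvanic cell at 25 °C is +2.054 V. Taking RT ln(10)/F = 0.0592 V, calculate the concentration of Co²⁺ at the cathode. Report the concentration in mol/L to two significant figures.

Co²⁺/Co is the cathode, Mg²⁺/Mg the anode: E°cell = +2.10 V, n = 2.
Overall reaction: Co²⁺(aq) + Mg(s) → Co(s) + Mg²⁺(aq); Q = [Mg²⁺]^1/[Co²⁺]^1.
From E = E° − (0.0592/n) log Q: log Q = (E° − E)·n/0.0592 = (+2.10 − (+2.054))·2/0.0592 = 1.5541.
So 1·log[Co²⁺] = 1·log(0.56) − log Q = -0.2518 − (1.5541) = -1.8059; [Co²⁺] = 10^(-1.8059) ≈ 0.016 M.

0.016 M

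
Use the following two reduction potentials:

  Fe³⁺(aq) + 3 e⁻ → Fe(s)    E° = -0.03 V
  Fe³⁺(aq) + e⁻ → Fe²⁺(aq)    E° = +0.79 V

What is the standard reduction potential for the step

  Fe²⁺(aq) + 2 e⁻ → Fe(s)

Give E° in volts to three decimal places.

-0.440 V

Sequential free energies add, so n₃E°₃ = n₁E°₁ + n₂E°₂.
With n₃ = 3, and the known step contributing 1×(+0.79) V, the unknown satisfies 2·E° = 3×(-0.03) − 1×(+0.79) = -0.880.
E° = -0.880 / 2 = -0.440 V.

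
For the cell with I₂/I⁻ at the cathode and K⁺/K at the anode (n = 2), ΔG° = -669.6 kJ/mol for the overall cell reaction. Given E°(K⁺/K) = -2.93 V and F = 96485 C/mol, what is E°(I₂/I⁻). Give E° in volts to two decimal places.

+0.54 V

E°cell = −ΔG°/(nF) = −(-669.6×10³)/((2)(96485)) = +3.470 V.
Since I₂/I⁻ is the cathode and K⁺/K the anode, E°cell = E°(I₂/I⁻) − E°(K⁺/K).
So E°(I₂/I⁻) = E°cell + E°(K⁺/K) = +3.470 + (-2.93) = +0.54 V.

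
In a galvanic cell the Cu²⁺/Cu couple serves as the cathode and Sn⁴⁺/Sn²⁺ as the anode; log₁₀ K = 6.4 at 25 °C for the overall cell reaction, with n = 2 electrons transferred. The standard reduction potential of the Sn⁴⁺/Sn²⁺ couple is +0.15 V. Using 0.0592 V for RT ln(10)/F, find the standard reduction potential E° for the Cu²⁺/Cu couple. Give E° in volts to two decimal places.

+0.34 V

E°cell = (0.0592/n)·log K = (0.0592/2)(6.4) = +0.189 V.
Since Cu²⁺/Cu is the cathode and Sn⁴⁺/Sn²⁺ the anode, E°cell = E°(Cu²⁺/Cu) − E°(Sn⁴⁺/Sn²⁺).
So E°(Cu²⁺/Cu) = E°cell + E°(Sn⁴⁺/Sn²⁺) = +0.189 + (+0.15) = +0.34 V.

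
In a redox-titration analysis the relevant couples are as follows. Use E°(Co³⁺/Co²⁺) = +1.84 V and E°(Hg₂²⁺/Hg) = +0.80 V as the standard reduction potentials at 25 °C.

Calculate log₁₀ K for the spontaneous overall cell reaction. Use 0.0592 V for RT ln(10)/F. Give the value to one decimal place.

Cathode: Co³⁺/Co²⁺; anode: Hg₂²⁺/Hg. E°cell = +1.04 V, n = 2.
log K = nE°cell / 0.0592 = (2)(+1.04) / 0.0592 = 35.1.

35.1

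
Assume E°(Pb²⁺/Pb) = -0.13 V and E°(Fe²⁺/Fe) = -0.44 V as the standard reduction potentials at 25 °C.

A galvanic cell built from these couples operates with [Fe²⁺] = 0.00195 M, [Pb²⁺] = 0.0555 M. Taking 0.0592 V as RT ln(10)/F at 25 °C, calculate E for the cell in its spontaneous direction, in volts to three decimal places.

+0.353 V

Pb²⁺/Pb is the cathode (higher E°), Fe²⁺/Fe the anode: E°cell = -0.13 − (-0.44) = +0.31 V, n = 2.
Overall: Pb²⁺(aq) + Fe(s) → Pb(s) + Fe²⁺(aq)
Q = [Fe²⁺] / ([Pb²⁺]); log Q = -1.454.
E = E° − (0.0592/n) log Q = +0.31 − (0.0592/2)(-1.454) = +0.353 V.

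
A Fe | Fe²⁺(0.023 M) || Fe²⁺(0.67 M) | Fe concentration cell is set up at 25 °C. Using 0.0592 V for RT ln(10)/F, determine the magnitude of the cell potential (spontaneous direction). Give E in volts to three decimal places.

For a concentration cell E°cell = 0. The 0.67 M side is the cathode (reduction is favoured where [Fe²⁺] is higher).
With n = 2, E = −(0.0592/2) log([Fe²⁺]ₐₙ/[Fe²⁺]꜀ₐₜ) = −(0.0592/2) log(0.023/0.67) = −(0.0592/2)(-1.464) = +0.043 V.

+0.043 V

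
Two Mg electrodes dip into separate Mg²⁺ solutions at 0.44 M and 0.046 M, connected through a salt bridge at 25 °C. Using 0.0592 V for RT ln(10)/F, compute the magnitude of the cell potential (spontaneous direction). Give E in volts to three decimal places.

+0.029 V

For a concentration cell E°cell = 0. The 0.44 M side is the cathode (reduction is favoured where [Mg²⁺] is higher).
With n = 2, E = −(0.0592/2) log([Mg²⁺]ₐₙ/[Mg²⁺]꜀ₐₜ) = −(0.0592/2) log(0.046/0.44) = −(0.0592/2)(-0.981) = +0.029 V.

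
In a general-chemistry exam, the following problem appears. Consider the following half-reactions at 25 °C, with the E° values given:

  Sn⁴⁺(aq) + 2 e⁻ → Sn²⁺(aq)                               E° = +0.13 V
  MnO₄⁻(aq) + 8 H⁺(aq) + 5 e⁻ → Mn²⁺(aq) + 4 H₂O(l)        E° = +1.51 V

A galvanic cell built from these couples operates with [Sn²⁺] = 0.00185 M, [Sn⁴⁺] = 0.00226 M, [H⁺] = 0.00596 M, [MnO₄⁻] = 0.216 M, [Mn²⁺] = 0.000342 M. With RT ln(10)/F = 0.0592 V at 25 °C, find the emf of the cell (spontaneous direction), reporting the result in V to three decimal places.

MnO₄⁻/Mn²⁺ is the cathode (higher E°), Sn⁴⁺/Sn²⁺ the anode: E°cell = +1.51 − (+0.13) = +1.38 V, n = 10.
Overall: 2 MnO₄⁻(aq) + 16 H⁺(aq) + 5 Sn²⁺(aq) → 2 Mn²⁺(aq) + 8 H₂O(l) + 5 Sn⁴⁺(aq)
Q = [Mn²⁺]^2·[Sn⁴⁺]^5 / ([MnO₄⁻]^2·[H⁺]^16·[Sn²⁺]^5); log Q = 30.430.
E = E° − (0.0592/n) log Q = +1.38 − (0.0592/10)(30.430) = +1.200 V.

+1.200 V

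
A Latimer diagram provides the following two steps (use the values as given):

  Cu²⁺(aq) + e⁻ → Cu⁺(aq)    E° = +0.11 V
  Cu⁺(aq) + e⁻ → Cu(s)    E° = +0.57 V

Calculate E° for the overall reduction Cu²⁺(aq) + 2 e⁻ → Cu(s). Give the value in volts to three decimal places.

Adding the free-energy changes (−nFE°) of the two steps gives −n₃FE°₃ = −n₁FE°₁ − n₂FE°₂.
E°₃ = (1×+0.11 + 1×+0.57) / 2 = (+0.680) / 2 = +0.340 V.

+0.340 V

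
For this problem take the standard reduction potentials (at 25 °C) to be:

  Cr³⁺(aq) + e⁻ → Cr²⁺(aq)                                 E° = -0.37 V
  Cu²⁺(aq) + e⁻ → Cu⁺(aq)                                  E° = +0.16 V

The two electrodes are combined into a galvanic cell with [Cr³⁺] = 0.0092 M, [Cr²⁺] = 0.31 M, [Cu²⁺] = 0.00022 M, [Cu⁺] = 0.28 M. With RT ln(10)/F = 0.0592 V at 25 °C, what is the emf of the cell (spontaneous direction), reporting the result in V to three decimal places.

+0.437 V

Cu²⁺/Cu⁺ is the cathode (higher E°), Cr³⁺/Cr²⁺ the anode: E°cell = +0.16 − (-0.37) = +0.53 V, n = 1.
Overall: Cu²⁺(aq) + Cr²⁺(aq) → Cu⁺(aq) + Cr³⁺(aq)
Q = [Cu⁺]·[Cr³⁺] / ([Cu²⁺]·[Cr²⁺]); log Q = 1.577.
E = E° − (0.0592/n) log Q = +0.53 − (0.0592/1)(1.577) = +0.437 V.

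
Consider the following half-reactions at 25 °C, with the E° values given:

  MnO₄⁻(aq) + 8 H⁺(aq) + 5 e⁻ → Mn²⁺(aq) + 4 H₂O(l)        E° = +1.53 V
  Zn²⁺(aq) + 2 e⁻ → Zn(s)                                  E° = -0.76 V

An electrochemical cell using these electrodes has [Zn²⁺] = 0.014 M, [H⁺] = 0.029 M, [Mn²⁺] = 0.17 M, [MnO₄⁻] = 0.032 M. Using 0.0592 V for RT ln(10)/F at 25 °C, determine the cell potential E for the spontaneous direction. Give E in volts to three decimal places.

+2.191 V

MnO₄⁻/Mn²⁺ is the cathode (higher E°), Zn²⁺/Zn the anode: E°cell = +1.53 − (-0.76) = +2.29 V, n = 10.
Overall: 2 MnO₄⁻(aq) + 16 H⁺(aq) + 5 Zn(s) → 2 Mn²⁺(aq) + 8 H₂O(l) + 5 Zn²⁺(aq)
Q = [Mn²⁺]^2·[Zn²⁺]^5 / ([MnO₄⁻]^2·[H⁺]^16); log Q = 16.783.
E = E° − (0.0592/n) log Q = +2.29 − (0.0592/10)(16.783) = +2.191 V.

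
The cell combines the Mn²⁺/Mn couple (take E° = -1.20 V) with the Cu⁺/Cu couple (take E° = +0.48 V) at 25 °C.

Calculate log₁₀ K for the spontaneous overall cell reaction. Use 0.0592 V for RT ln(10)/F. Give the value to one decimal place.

56.8

Cathode: Cu⁺/Cu; anode: Mn²⁺/Mn. E°cell = +1.68 V, n = 2.
log K = nE°cell / 0.0592 = (2)(+1.68) / 0.0592 = 56.8.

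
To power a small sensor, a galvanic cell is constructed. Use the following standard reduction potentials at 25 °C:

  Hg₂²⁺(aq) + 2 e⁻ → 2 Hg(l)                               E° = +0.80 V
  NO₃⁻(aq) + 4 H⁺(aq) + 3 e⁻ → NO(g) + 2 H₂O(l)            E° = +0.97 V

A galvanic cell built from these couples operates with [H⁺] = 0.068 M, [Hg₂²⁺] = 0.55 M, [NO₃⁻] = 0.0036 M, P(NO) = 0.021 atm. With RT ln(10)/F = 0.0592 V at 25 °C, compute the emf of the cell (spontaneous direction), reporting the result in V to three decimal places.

+0.070 V

NO₃⁻/NO is the cathode (higher E°), Hg₂²⁺/Hg the anode: E°cell = +0.97 − (+0.80) = +0.17 V, n = 6.
Overall: 2 NO₃⁻(aq) + 8 H⁺(aq) + 6 Hg(l) → 2 NO(g) + 4 H₂O(l) + 3 Hg₂²⁺(aq)
Q = P(NO)^2·[Hg₂²⁺]^3 / ([NO₃⁻]^2·[H⁺]^8); log Q = 10.093.
E = E° − (0.0592/n) log Q = +0.17 − (0.0592/6)(10.093) = +0.070 V.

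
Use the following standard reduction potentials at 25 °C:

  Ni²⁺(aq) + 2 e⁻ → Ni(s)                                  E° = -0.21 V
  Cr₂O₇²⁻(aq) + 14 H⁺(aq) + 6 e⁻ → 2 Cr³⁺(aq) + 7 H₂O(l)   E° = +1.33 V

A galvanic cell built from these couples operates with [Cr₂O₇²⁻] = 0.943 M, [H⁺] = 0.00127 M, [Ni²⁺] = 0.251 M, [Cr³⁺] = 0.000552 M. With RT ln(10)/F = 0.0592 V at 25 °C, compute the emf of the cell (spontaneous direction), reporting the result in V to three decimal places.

+1.222 V

Cr₂O₇²⁻/Cr³⁺ is the cathode (higher E°), Ni²⁺/Ni the anode: E°cell = +1.33 − (-0.21) = +1.54 V, n = 6.
Overall: Cr₂O₇²⁻(aq) + 14 H⁺(aq) + 3 Ni(s) → 2 Cr³⁺(aq) + 7 H₂O(l) + 3 Ni²⁺(aq)
Q = [Cr³⁺]^2·[Ni²⁺]^3 / ([Cr₂O₇²⁻]·[H⁺]^14); log Q = 32.255.
E = E° − (0.0592/n) log Q = +1.54 − (0.0592/6)(32.255) = +1.222 V.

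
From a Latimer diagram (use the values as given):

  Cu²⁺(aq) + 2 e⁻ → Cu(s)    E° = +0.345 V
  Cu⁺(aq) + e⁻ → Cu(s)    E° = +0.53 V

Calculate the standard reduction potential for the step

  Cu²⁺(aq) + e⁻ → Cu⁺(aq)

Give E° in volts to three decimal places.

Sequential free energies add, so n₃E°₃ = n₁E°₁ + n₂E°₂.
With n₃ = 2, and the known step contributing 1×(+0.53) V, the unknown satisfies 1·E° = 2×(+0.345) − 1×(+0.53) = +0.160.
E° = +0.160 / 1 = +0.160 V.

+0.160 V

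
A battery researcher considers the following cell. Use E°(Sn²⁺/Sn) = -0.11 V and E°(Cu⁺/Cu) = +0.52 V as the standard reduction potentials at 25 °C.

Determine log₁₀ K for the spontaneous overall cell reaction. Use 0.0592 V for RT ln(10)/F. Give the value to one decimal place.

Cathode: Cu⁺/Cu; anode: Sn²⁺/Sn. E°cell = +0.63 V, n = 2.
log K = nE°cell / 0.0592 = (2)(+0.63) / 0.0592 = 21.3.

21.3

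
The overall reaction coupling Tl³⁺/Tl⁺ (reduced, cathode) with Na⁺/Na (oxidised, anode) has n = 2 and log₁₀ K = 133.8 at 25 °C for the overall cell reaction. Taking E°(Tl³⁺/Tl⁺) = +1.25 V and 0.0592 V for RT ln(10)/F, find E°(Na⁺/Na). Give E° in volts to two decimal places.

E°cell = (0.0592/n)·log K = (0.0592/2)(133.8) = +3.960 V.
Since Tl³⁺/Tl⁺ is the cathode and Na⁺/Na the anode, E°cell = E°(Tl³⁺/Tl⁺) − E°(Na⁺/Na).
So E°(Na⁺/Na) = E°(Tl³⁺/Tl⁺) − E°cell = (+1.25) − (+3.960) = -2.71 V.

-2.71 V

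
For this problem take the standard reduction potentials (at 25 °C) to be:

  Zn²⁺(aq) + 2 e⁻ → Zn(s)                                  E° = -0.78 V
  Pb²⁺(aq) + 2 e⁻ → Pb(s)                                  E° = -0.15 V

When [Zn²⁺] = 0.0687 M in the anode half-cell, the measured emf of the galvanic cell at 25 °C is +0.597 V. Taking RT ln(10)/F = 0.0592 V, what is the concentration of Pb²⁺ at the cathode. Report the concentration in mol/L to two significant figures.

Pb²⁺/Pb is the cathode, Zn²⁺/Zn the anode: E°cell = +0.63 V, n = 2.
Overall reaction: Pb²⁺(aq) + Zn(s) → Pb(s) + Zn²⁺(aq); Q = [Zn²⁺]^1/[Pb²⁺]^1.
From E = E° − (0.0592/n) log Q: log Q = (E° − E)·n/0.0592 = (+0.63 − (+0.597))·2/0.0592 = 1.1149.
So 1·log[Pb²⁺] = 1·log(0.0687) − log Q = -1.1630 − (1.1149) = -2.2779; [Pb²⁺] = 10^(-2.2779) ≈ 0.0053 M.

0.0053 M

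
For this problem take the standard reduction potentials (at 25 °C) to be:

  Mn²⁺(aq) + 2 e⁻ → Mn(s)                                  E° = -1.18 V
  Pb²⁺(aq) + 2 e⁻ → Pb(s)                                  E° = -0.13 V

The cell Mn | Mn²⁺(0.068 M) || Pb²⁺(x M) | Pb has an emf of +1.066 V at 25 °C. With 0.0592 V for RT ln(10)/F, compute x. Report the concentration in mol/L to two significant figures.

Pb²⁺/Pb is the cathode, Mn²⁺/Mn the anode: E°cell = +1.05 V, n = 2.
Overall reaction: Pb²⁺(aq) + Mn(s) → Pb(s) + Mn²⁺(aq); Q = [Mn²⁺]^1/[Pb²⁺]^1.
From E = E° − (0.0592/n) log Q: log Q = (E° − E)·n/0.0592 = (+1.05 − (+1.066))·2/0.0592 = -0.5405.
So 1·log[Pb²⁺] = 1·log(0.068) − log Q = -1.1675 − (-0.5405) = -0.6270; [Pb²⁺] = 10^(-0.6270) ≈ 0.24 M.

0.24 M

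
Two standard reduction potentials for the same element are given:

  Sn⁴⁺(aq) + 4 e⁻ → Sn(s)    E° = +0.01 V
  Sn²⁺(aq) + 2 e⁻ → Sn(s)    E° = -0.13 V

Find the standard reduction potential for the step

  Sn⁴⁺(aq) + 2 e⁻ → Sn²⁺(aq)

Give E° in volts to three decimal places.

+0.150 V

Sequential free energies add, so n₃E°₃ = n₁E°₁ + n₂E°₂.
With n₃ = 4, and the known step contributing 2×(-0.13) V, the unknown satisfies 2·E° = 4×(+0.01) − 2×(-0.13) = +0.300.
E° = +0.300 / 2 = +0.150 V.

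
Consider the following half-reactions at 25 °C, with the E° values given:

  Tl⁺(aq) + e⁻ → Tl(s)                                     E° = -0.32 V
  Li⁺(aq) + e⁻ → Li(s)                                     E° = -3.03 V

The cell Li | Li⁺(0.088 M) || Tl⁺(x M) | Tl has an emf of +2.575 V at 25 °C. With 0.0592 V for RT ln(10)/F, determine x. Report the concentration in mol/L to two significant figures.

Tl⁺/Tl is the cathode, Li⁺/Li the anode: E°cell = +2.71 V, n = 1.
Overall reaction: Tl⁺(aq) + Li(s) → Tl(s) + Li⁺(aq); Q = [Li⁺]^1/[Tl⁺]^1.
From E = E° − (0.0592/n) log Q: log Q = (E° − E)·n/0.0592 = (+2.71 − (+2.575))·1/0.0592 = 2.2804.
So 1·log[Tl⁺] = 1·log(0.088) − log Q = -1.0555 − (2.2804) = -3.3359; [Tl⁺] = 10^(-3.3359) ≈ 0.00046 M.

0.00046 M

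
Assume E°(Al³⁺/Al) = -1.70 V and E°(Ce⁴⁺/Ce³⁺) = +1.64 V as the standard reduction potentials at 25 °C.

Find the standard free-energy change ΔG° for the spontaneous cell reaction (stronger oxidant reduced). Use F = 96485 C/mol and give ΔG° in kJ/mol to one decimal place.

-966.8 kJ/mol

Ce⁴⁺/Ce³⁺ (E° = +1.64 V) is the cathode; Al³⁺/Al (E° = -1.70 V) is the anode, so E°cell = +3.34 V.
Balancing electrons gives n = 3 (lcm of 1 and 3).
ΔG° = −nFE° = −(3)(96485)(+3.34) = -966,780 J = -966.8 kJ/mol.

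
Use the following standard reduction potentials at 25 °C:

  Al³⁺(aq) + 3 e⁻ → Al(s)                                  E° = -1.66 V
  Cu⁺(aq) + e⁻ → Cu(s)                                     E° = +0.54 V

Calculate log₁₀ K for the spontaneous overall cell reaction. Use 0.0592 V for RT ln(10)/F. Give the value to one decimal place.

Cathode: Cu⁺/Cu; anode: Al³⁺/Al. E°cell = +2.20 V, n = 3.
log K = nE°cell / 0.0592 = (3)(+2.20) / 0.0592 = 111.5.

111.5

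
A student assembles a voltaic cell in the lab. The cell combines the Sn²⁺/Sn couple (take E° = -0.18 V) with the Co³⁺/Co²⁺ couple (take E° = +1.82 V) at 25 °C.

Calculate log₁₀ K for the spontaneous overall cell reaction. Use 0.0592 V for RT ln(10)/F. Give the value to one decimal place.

Cathode: Co³⁺/Co²⁺; anode: Sn²⁺/Sn. E°cell = +2.00 V, n = 2.
log K = nE°cell / 0.0592 = (2)(+2.00) / 0.0592 = 67.6.

67.6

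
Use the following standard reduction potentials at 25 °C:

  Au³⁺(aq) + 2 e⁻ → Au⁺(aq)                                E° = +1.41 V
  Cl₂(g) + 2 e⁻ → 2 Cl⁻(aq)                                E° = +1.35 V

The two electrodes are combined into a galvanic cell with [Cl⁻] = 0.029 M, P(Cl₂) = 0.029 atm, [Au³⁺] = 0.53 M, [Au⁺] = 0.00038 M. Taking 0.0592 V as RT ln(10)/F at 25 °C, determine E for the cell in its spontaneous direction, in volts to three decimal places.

Au³⁺/Au⁺ is the cathode (higher E°), Cl₂/Cl⁻ the anode: E°cell = +1.41 − (+1.35) = +0.06 V, n = 2.
Overall: Au³⁺(aq) + 2 Cl⁻(aq) → Au⁺(aq) + Cl₂(g)
Q = [Au⁺]·P(Cl₂) / ([Au³⁺]·[Cl⁻]^2); log Q = -1.607.
E = E° − (0.0592/n) log Q = +0.06 − (0.0592/2)(-1.607) = +0.108 V.

+0.108 V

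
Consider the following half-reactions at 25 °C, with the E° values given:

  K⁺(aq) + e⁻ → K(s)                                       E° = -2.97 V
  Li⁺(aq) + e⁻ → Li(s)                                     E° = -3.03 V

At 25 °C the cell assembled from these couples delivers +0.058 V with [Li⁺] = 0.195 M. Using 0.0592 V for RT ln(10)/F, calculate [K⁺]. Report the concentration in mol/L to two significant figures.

K⁺/K is the cathode, Li⁺/Li the anode: E°cell = +0.06 V, n = 1.
Overall reaction: K⁺(aq) + Li(s) → K(s) + Li⁺(aq); Q = [Li⁺]^1/[K⁺]^1.
From E = E° − (0.0592/n) log Q: log Q = (E° − E)·n/0.0592 = (+0.06 − (+0.058))·1/0.0592 = 0.0338.
So 1·log[K⁺] = 1·log(0.195) − log Q = -0.7100 − (0.0338) = -0.7438; [K⁺] = 10^(-0.7438) ≈ 0.18 M.

0.18 M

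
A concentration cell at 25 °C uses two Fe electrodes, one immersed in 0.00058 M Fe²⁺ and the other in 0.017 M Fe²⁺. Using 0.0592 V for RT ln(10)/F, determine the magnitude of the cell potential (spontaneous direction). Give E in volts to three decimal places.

For a concentration cell E°cell = 0. The 0.017 M side is the cathode (reduction is favoured where [Fe²⁺] is higher).
With n = 2, E = −(0.0592/2) log([Fe²⁺]ₐₙ/[Fe²⁺]꜀ₐₜ) = −(0.0592/2) log(0.00058/0.017) = −(0.0592/2)(-1.467) = +0.043 V.

+0.043 V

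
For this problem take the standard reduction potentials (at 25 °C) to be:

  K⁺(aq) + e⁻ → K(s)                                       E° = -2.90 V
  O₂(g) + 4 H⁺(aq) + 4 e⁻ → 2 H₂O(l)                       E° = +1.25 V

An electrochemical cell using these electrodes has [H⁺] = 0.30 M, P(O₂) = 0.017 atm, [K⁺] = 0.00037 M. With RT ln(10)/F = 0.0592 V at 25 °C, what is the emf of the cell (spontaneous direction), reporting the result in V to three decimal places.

+4.296 V

O₂/H₂O is the cathode (higher E°), K⁺/K the anode: E°cell = +1.25 − (-2.90) = +4.15 V, n = 4.
Overall: O₂(g) + 4 H⁺(aq) + 4 K(s) → 2 H₂O(l) + 4 K⁺(aq)
Q = [K⁺]^4 / (P(O₂)·[H⁺]^4); log Q = -9.866.
E = E° − (0.0592/n) log Q = +4.15 − (0.0592/4)(-9.866) = +4.296 V.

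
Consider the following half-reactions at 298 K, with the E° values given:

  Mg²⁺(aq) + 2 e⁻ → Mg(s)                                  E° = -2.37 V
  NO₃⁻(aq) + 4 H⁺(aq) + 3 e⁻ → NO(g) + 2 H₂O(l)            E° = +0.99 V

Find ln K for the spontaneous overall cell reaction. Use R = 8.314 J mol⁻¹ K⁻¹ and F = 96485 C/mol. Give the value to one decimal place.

785.1

Cathode: NO₃⁻/NO; anode: Mg²⁺/Mg. E°cell = (+0.99) − (-2.37) = +3.36 V, with n = 6.
ΔG° = −nFE° = −RT ln K, so ln K = nFE°/(RT) = (6)(96485)(+3.36) / ((8.314)(298)) = 785.098.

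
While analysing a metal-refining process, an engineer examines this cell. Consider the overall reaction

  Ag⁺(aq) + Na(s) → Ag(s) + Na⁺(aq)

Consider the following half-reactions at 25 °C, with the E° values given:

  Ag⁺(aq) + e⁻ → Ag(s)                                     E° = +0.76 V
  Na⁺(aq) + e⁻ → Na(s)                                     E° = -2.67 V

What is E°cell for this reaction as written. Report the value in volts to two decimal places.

The Ag⁺/Ag couple has the higher reduction potential, so it is the cathode; Na⁺/Na is oxidised at the anode.
E°cell = E°(cathode) − E°(anode) = (+0.76) − (-2.67) = +3.43 V.

+3.43 V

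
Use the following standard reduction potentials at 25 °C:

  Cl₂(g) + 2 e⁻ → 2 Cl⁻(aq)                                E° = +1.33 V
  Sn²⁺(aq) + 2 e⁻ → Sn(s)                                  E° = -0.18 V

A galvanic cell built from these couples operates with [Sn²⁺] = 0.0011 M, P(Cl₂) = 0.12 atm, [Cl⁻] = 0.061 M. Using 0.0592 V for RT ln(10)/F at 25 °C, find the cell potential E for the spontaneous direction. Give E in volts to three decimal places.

+1.642 V

Cl₂/Cl⁻ is the cathode (higher E°), Sn²⁺/Sn the anode: E°cell = +1.33 − (-0.18) = +1.51 V, n = 2.
Overall: Cl₂(g) + Sn(s) → 2 Cl⁻(aq) + Sn²⁺(aq)
Q = [Cl⁻]^2·[Sn²⁺] / (P(Cl₂)); log Q = -4.467.
E = E° − (0.0592/n) log Q = +1.51 − (0.0592/2)(-4.467) = +1.642 V.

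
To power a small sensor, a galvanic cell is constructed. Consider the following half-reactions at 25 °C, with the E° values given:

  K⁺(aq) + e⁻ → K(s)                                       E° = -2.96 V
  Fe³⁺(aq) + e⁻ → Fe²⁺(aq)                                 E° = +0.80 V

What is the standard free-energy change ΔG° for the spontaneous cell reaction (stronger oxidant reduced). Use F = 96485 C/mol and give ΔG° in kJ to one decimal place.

-362.8 kJ

Fe³⁺/Fe²⁺ (E° = +0.80 V) is the cathode; K⁺/K (E° = -2.96 V) is the anode, so E°cell = +3.76 V.
Balancing electrons gives n = 1 (lcm of 1 and 1).
ΔG° = −nFE° = −(1)(96485)(+3.76) = -362,784 J = -362.8 kJ.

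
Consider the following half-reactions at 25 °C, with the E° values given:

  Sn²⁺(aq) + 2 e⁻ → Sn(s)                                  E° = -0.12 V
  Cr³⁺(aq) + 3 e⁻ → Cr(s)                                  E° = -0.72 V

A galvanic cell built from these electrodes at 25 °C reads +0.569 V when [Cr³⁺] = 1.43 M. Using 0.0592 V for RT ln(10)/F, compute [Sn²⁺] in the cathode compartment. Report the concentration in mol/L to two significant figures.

Sn²⁺/Sn is the cathode, Cr³⁺/Cr the anode: E°cell = +0.60 V, n = 6.
Overall reaction: 3 Sn²⁺(aq) + 2 Cr(s) → 3 Sn(s) + 2 Cr³⁺(aq); Q = [Cr³⁺]^2/[Sn²⁺]^3.
From E = E° − (0.0592/n) log Q: log Q = (E° − E)·n/0.0592 = (+0.60 − (+0.569))·6/0.0592 = 3.1419.
So 3·log[Sn²⁺] = 2·log(1.43) − log Q = 0.3107 − (3.1419) = -2.8312; log[Sn²⁺] = -2.8312 / 3 = -0.9437; [Sn²⁺] = 10^(-0.9437) ≈ 0.11 M.

0.11 M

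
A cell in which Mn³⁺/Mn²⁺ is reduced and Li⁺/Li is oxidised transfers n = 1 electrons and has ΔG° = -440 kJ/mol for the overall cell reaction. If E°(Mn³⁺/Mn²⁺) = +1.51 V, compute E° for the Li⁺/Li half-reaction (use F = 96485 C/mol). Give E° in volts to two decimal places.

-3.05 V

E°cell = −ΔG°/(nF) = −(-440×10³)/((1)(96485)) = +4.560 V.
Since Mn³⁺/Mn²⁺ is the cathode and Li⁺/Li the anode, E°cell = E°(Mn³⁺/Mn²⁺) − E°(Li⁺/Li).
So E°(Li⁺/Li) = E°(Mn³⁺/Mn²⁺) − E°cell = (+1.51) − (+4.560) = -3.05 V.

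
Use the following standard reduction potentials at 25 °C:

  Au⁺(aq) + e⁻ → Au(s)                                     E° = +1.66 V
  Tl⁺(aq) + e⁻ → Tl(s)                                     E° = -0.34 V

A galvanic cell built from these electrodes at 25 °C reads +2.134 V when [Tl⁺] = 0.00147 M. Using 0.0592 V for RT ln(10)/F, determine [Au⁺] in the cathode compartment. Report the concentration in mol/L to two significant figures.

0.27 M

Au⁺/Au is the cathode, Tl⁺/Tl the anode: E°cell = +2.00 V, n = 1.
Overall reaction: Au⁺(aq) + Tl(s) → Au(s) + Tl⁺(aq); Q = [Tl⁺]^1/[Au⁺]^1.
From E = E° − (0.0592/n) log Q: log Q = (E° − E)·n/0.0592 = (+2.00 − (+2.134))·1/0.0592 = -2.2635.
So 1·log[Au⁺] = 1·log(0.00147) − log Q = -2.8327 − (-2.2635) = -0.5692; [Au⁺] = 10^(-0.5692) ≈ 0.27 M.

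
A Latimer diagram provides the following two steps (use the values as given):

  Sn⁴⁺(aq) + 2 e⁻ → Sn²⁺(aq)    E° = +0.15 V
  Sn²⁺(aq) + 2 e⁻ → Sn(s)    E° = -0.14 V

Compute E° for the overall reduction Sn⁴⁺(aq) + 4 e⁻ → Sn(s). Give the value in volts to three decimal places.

Since ΔG° = −nFE° is additive over sequential reductions, n₃E°₃ = n₁E°₁ + n₂E°₂.
E°₃ = (2×+0.15 + 2×-0.14) / 4 = (+0.020) / 4 = +0.005 V.

+0.005 V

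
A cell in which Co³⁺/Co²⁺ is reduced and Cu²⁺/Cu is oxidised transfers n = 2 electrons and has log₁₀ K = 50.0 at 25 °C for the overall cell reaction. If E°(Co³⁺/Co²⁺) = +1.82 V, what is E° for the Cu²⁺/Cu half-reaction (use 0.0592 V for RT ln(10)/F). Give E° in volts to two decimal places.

E°cell = (0.0592/n)·log K = (0.0592/2)(50.0) = +1.480 V.
Since Co³⁺/Co²⁺ is the cathode and Cu²⁺/Cu the anode, E°cell = E°(Co³⁺/Co²⁺) − E°(Cu²⁺/Cu).
So E°(Cu²⁺/Cu) = E°(Co³⁺/Co²⁺) − E°cell = (+1.82) − (+1.480) = +0.34 V.

+0.34 V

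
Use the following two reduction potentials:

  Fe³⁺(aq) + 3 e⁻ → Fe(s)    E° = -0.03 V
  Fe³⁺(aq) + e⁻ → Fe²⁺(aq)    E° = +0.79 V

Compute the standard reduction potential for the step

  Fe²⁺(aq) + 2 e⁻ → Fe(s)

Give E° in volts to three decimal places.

Sequential free energies add, so n₃E°₃ = n₁E°₁ + n₂E°₂.
With n₃ = 3, and the known step contributing 1×(+0.79) V, the unknown satisfies 2·E° = 3×(-0.03) − 1×(+0.79) = -0.880.
E° = -0.880 / 2 = -0.440 V.

-0.440 V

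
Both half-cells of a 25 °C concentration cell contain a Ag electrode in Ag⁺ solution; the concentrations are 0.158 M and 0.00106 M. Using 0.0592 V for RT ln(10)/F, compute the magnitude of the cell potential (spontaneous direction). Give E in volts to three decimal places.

+0.129 V

For a concentration cell E°cell = 0. The 0.158 M side is the cathode (reduction is favoured where [Ag⁺] is higher).
With n = 1, E = −(0.0592/1) log([Ag⁺]ₐₙ/[Ag⁺]꜀ₐₜ) = −(0.0592/1) log(0.00106/0.158) = −(0.0592/1)(-2.173) = +0.129 V.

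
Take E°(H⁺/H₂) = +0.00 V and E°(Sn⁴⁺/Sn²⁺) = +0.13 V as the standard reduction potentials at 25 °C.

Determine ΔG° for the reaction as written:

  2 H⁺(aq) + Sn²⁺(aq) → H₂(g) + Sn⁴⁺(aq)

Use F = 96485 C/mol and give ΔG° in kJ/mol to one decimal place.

As written, H⁺/H₂ is reduced (cathode) and Sn⁴⁺/Sn²⁺ is oxidised (anode), so E°cell = (+0.00) − (+0.13) = -0.13 V.
Balancing electrons gives n = 2.
ΔG° = −nFE° = −(2)(96485)(-0.13) = 25,086 J = +25.1 kJ/mol.

+25.1 kJ/mol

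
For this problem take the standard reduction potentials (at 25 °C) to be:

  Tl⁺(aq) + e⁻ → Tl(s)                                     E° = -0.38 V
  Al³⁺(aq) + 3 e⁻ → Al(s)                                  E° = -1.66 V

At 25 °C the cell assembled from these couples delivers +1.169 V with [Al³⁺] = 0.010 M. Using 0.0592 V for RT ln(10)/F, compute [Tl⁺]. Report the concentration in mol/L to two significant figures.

Tl⁺/Tl is the cathode, Al³⁺/Al the anode: E°cell = +1.28 V, n = 3.
Overall reaction: 3 Tl⁺(aq) + Al(s) → 3 Tl(s) + Al³⁺(aq); Q = [Al³⁺]^1/[Tl⁺]^3.
From E = E° − (0.0592/n) log Q: log Q = (E° − E)·n/0.0592 = (+1.28 − (+1.169))·3/0.0592 = 5.6250.
So 3·log[Tl⁺] = 1·log(0.01) − log Q = -2.0000 − (5.6250) = -7.6250; log[Tl⁺] = -7.6250 / 3 = -2.5417; [Tl⁺] = 10^(-2.5417) ≈ 0.0029 M.

0.0029 M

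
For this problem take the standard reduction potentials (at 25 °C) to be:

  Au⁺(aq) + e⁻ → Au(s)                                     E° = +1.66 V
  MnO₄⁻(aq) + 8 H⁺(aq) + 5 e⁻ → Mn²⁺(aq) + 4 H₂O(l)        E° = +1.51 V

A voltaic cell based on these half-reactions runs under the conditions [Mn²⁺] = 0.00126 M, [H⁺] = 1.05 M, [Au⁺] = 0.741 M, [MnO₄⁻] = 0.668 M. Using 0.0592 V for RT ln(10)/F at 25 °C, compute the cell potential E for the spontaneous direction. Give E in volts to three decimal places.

+0.108 V

Au⁺/Au is the cathode (higher E°), MnO₄⁻/Mn²⁺ the anode: E°cell = +1.66 − (+1.51) = +0.15 V, n = 5.
Overall: 5 Au⁺(aq) + Mn²⁺(aq) + 4 H₂O(l) → 5 Au(s) + MnO₄⁻(aq) + 8 H⁺(aq)
Q = [MnO₄⁻]·[H⁺]^8 / ([Au⁺]^5·[Mn²⁺]); log Q = 3.545.
E = E° − (0.0592/n) log Q = +0.15 − (0.0592/5)(3.545) = +0.108 V.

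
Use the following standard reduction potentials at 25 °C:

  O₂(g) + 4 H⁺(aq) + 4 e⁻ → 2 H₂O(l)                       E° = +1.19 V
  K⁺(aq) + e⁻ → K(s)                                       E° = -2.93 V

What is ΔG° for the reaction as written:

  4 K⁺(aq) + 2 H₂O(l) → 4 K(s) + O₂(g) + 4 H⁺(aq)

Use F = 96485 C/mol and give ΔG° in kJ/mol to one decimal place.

As written, K⁺/K is reduced (cathode) and O₂/H₂O is oxidised (anode), so E°cell = (-2.93) − (+1.19) = -4.12 V.
Balancing electrons gives n = 4.
ΔG° = −nFE° = −(4)(96485)(-4.12) = 1,590,073 J = +1590.1 kJ/mol.

+1590.1 kJ/mol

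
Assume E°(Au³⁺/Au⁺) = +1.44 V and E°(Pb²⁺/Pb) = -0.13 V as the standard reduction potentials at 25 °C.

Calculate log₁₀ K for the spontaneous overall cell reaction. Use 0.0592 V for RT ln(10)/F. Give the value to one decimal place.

Cathode: Au³⁺/Au⁺; anode: Pb²⁺/Pb. E°cell = +1.57 V, n = 2.
log K = nE°cell / 0.0592 = (2)(+1.57) / 0.0592 = 53.0.

53.0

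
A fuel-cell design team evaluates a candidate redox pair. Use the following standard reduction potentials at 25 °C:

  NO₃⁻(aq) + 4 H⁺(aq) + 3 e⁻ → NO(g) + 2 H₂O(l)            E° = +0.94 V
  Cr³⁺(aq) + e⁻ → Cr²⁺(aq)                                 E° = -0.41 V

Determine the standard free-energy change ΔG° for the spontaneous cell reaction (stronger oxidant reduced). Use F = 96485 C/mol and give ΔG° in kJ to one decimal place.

-390.8 kJ

NO₃⁻/NO (E° = +0.94 V) is the cathode; Cr³⁺/Cr²⁺ (E° = -0.41 V) is the anode, so E°cell = +1.35 V.
Balancing electrons gives n = 3 (lcm of 3 and 1).
ΔG° = −nFE° = −(3)(96485)(+1.35) = -390,764 J = -390.8 kJ.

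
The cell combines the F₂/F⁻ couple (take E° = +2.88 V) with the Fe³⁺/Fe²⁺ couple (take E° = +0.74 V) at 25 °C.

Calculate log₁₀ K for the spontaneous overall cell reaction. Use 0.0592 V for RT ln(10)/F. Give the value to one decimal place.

72.3

Cathode: F₂/F⁻; anode: Fe³⁺/Fe²⁺. E°cell = +2.14 V, n = 2.
log K = nE°cell / 0.0592 = (2)(+2.14) / 0.0592 = 72.3.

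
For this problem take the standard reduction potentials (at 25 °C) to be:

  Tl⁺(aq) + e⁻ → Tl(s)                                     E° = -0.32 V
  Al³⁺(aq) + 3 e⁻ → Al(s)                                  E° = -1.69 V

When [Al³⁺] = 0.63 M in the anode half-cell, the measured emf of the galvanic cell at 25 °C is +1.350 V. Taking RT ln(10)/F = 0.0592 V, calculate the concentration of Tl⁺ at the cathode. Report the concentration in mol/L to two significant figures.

Tl⁺/Tl is the cathode, Al³⁺/Al the anode: E°cell = +1.37 V, n = 3.
Overall reaction: 3 Tl⁺(aq) + Al(s) → 3 Tl(s) + Al³⁺(aq); Q = [Al³⁺]^1/[Tl⁺]^3.
From E = E° − (0.0592/n) log Q: log Q = (E° − E)·n/0.0592 = (+1.37 − (+1.350))·3/0.0592 = 1.0135.
So 3·log[Tl⁺] = 1·log(0.63) − log Q = -0.2007 − (1.0135) = -1.2142; log[Tl⁺] = -1.2142 / 3 = -0.4047; [Tl⁺] = 10^(-0.4047) ≈ 0.39 M.

0.39 M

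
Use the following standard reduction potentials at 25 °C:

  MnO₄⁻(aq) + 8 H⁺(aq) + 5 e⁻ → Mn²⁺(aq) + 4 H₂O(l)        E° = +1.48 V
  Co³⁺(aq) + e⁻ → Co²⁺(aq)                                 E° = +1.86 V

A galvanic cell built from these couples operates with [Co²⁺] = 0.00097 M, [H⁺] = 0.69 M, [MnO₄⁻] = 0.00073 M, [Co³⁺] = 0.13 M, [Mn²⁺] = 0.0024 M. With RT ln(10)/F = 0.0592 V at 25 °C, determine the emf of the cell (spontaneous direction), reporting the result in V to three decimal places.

+0.527 V

Co³⁺/Co²⁺ is the cathode (higher E°), MnO₄⁻/Mn²⁺ the anode: E°cell = +1.86 − (+1.48) = +0.38 V, n = 5.
Overall: 5 Co³⁺(aq) + Mn²⁺(aq) + 4 H₂O(l) → 5 Co²⁺(aq) + MnO₄⁻(aq) + 8 H⁺(aq)
Q = [Co²⁺]^5·[MnO₄⁻]·[H⁺]^8 / ([Co³⁺]^5·[Mn²⁺]); log Q = -12.442.
E = E° − (0.0592/n) log Q = +0.38 − (0.0592/5)(-12.442) = +0.527 V.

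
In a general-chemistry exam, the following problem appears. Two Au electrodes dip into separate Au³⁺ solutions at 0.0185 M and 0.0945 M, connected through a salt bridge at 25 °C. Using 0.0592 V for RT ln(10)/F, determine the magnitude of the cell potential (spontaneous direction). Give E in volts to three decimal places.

+0.014 V

For a concentration cell E°cell = 0. The 0.0945 M side is the cathode (reduction is favoured where [Au³⁺] is higher).
With n = 3, E = −(0.0592/3) log([Au³⁺]ₐₙ/[Au³⁺]꜀ₐₜ) = −(0.0592/3) log(0.0185/0.0945) = −(0.0592/3)(-0.708) = +0.014 V.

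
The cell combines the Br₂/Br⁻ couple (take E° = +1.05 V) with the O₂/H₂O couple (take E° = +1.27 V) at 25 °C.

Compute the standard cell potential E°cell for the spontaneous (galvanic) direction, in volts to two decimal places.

+0.22 V

The O₂/H₂O couple has the higher reduction potential, so it is the cathode; Br₂/Br⁻ is oxidised at the anode.
E°cell = E°(cathode) − E°(anode) = (+1.27) − (+1.05) = +0.22 V.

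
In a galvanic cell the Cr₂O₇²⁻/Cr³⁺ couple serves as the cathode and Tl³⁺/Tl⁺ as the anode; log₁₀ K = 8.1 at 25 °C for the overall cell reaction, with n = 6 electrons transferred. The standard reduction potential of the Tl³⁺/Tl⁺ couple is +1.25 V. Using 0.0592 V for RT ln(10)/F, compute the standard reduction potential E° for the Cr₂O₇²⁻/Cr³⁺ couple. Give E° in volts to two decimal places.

E°cell = (0.0592/n)·log K = (0.0592/6)(8.1) = +0.080 V.
Since Cr₂O₇²⁻/Cr³⁺ is the cathode and Tl³⁺/Tl⁺ the anode, E°cell = E°(Cr₂O₇²⁻/Cr³⁺) − E°(Tl³⁺/Tl⁺).
So E°(Cr₂O₇²⁻/Cr³⁺) = E°cell + E°(Tl³⁺/Tl⁺) = +0.080 + (+1.25) = +1.33 V.

+1.33 V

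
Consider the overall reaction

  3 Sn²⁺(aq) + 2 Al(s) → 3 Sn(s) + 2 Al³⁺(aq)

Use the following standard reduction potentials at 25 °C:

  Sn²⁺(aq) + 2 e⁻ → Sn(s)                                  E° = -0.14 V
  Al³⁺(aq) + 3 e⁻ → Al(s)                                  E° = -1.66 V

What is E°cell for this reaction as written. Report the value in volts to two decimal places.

The Sn²⁺/Sn couple has the higher reduction potential, so it is the cathode; Al³⁺/Al is oxidised at the anode.
E°cell = E°(cathode) − E°(anode) = (-0.14) − (-1.66) = +1.52 V.

+1.52 V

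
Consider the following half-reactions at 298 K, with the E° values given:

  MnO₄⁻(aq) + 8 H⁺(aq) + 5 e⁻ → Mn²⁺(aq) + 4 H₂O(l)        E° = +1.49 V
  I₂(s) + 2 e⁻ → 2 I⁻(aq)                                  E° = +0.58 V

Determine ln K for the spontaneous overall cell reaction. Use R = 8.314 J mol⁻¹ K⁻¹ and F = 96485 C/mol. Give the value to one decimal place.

Cathode: MnO₄⁻/Mn²⁺; anode: I₂/I⁻. E°cell = (+1.49) − (+0.58) = +0.91 V, with n = 10.
ΔG° = −nFE° = −RT ln K, so ln K = nFE°/(RT) = (10)(96485)(+0.91) / ((8.314)(298)) = 354.385.

354.4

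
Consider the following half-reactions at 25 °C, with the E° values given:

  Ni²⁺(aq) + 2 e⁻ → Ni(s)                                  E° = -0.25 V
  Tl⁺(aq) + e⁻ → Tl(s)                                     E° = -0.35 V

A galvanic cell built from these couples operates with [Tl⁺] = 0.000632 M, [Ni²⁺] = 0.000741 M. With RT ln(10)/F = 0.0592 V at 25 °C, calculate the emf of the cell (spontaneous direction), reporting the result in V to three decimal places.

+0.197 V

Ni²⁺/Ni is the cathode (higher E°), Tl⁺/Tl the anode: E°cell = -0.25 − (-0.35) = +0.10 V, n = 2.
Overall: Ni²⁺(aq) + 2 Tl(s) → Ni(s) + 2 Tl⁺(aq)
Q = [Tl⁺]^2 / ([Ni²⁺]); log Q = -3.268.
E = E° − (0.0592/n) log Q = +0.10 − (0.0592/2)(-3.268) = +0.197 V.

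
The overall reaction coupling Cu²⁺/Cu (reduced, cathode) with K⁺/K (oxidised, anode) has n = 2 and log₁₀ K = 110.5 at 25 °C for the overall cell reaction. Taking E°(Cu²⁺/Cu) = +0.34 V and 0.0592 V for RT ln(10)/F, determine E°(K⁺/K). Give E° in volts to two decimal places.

-2.93 V

E°cell = (0.0592/n)·log K = (0.0592/2)(110.5) = +3.271 V.
Since Cu²⁺/Cu is the cathode and K⁺/K the anode, E°cell = E°(Cu²⁺/Cu) − E°(K⁺/K).
So E°(K⁺/K) = E°(Cu²⁺/Cu) − E°cell = (+0.34) − (+3.271) = -2.93 V.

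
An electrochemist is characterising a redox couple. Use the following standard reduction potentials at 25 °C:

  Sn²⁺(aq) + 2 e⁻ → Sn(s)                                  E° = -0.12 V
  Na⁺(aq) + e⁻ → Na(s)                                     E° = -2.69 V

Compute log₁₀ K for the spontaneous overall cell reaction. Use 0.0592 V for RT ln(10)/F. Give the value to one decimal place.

Cathode: Sn²⁺/Sn; anode: Na⁺/Na. E°cell = +2.57 V, n = 2.
log K = nE°cell / 0.0592 = (2)(+2.57) / 0.0592 = 86.8.

86.8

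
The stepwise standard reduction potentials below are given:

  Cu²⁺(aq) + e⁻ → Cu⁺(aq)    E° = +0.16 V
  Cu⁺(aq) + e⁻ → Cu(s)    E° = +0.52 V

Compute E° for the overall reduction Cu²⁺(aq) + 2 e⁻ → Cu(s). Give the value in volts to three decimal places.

+0.340 V

Standard free energies of sequential steps add: ΔG°₃ = ΔG°₁ + ΔG°₂, so n₃E°₃ = n₁E°₁ + n₂E°₂.
E°₃ = (1×+0.16 + 1×+0.52) / 2 = (+0.680) / 2 = +0.340 V.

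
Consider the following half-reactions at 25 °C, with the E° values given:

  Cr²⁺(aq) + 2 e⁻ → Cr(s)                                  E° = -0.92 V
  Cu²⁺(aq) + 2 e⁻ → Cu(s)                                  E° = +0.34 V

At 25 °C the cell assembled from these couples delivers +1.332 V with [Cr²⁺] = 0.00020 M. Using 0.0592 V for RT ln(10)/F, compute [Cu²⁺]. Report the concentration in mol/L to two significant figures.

Cu²⁺/Cu is the cathode, Cr²⁺/Cr the anode: E°cell = +1.26 V, n = 2.
Overall reaction: Cu²⁺(aq) + Cr(s) → Cu(s) + Cr²⁺(aq); Q = [Cr²⁺]^1/[Cu²⁺]^1.
From E = E° − (0.0592/n) log Q: log Q = (E° − E)·n/0.0592 = (+1.26 − (+1.332))·2/0.0592 = -2.4324.
So 1·log[Cu²⁺] = 1·log(0.0002) − log Q = -3.6990 − (-2.4324) = -1.2666; [Cu²⁺] = 10^(-1.2666) ≈ 0.054 M.

0.054 M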